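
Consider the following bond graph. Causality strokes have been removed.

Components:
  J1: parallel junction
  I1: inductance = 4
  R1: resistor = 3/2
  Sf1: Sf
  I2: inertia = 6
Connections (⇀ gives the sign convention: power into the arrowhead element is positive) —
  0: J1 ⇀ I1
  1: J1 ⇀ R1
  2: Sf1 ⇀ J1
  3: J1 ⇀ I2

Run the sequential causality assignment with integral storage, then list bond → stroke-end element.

b0 |I1
b1 |J1
b2 |Sf1
b3 |I2

#2 |Sf1  (Sf1: flow source, stroke at near end)
#0 |I1  (I1: I, integral causality)
#3 |I2  (I2: I, integral causality)
#1 |J1  (closing 0-jn rule on J1)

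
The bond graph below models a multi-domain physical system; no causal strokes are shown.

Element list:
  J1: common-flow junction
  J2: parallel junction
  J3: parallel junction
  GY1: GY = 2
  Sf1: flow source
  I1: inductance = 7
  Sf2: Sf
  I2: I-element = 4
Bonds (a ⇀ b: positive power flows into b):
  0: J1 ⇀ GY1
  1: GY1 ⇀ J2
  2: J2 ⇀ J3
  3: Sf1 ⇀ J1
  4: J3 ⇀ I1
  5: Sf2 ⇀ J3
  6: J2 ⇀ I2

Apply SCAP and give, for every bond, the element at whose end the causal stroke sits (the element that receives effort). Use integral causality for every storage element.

bond 3 stroke at Sf1  (Sf1 fixes flow; stroke at Sf1)
bond 5 stroke at Sf2  (Sf2 (Sf) sets flow on bond)
bond 0 stroke at J1  (common-f at J1 fixed by 3)
bond 1 stroke at J2  (GY1: gyrator matches bond 0)
bond 2 stroke at J3  (0-jn J2 has e-setter on 1)
bond 6 stroke at I2  (common-e at J2 fixed by 1)
bond 4 stroke at I1  (0-jn J3 has e-setter on 2)

#0 →J1
#1 →J2
#2 →J3
#3 →Sf1
#4 →I1
#5 →Sf2
#6 →I2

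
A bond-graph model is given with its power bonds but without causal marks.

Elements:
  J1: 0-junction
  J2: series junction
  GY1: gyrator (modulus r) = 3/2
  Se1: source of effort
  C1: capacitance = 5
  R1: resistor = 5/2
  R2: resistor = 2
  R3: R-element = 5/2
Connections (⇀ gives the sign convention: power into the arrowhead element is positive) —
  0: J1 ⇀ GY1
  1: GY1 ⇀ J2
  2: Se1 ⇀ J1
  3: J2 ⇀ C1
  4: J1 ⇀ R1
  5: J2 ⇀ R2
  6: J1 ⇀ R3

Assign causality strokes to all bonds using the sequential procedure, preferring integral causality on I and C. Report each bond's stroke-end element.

#0 stroke→GY1
#1 stroke→GY1
#2 stroke→J1
#3 stroke→J2
#4 stroke→R1
#5 stroke→J2
#6 stroke→R3

bond 2 stroke at J1  (source Se1 imposes e)
bond 0 stroke at GY1  (common-e at J1 fixed by 2)
bond 4 stroke at R1  (J1: bond 2 brought effort, rest push out)
bond 6 stroke at R3  (common-e at J1 fixed by 2)
bond 1 stroke at GY1  (through GY1, causality inverts; strokes same side of GY1)
bond 3 stroke at J2  (J2: bond 1 brought flow, rest push out)
bond 5 stroke at J2  (J2 flow already set via bond 1)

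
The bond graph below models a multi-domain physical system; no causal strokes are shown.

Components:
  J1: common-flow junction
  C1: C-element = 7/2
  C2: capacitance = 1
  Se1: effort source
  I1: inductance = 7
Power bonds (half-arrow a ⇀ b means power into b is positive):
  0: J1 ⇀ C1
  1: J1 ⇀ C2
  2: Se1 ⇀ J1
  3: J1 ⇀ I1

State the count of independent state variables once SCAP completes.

3  (C1, C2, I1 all integral)

bond 2 →J1  (Se1 (Se) sets effort on bond)
bond 0 →J1  (prefer integral on C1)
bond 1 →J1  (C2 outputs effort q/C2)
bond 3 →I1  (J1 needs exactly one f-in)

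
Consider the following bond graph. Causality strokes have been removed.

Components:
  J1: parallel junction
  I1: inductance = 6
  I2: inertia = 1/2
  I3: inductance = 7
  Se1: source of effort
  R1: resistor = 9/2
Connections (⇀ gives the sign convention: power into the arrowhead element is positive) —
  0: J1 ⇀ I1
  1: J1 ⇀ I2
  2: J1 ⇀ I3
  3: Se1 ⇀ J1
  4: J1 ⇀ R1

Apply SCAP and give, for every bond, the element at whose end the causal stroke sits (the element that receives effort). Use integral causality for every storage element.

#3 stroke→J1  (Se1 fixes effort; stroke away)
#0 stroke→I1  (common-e at J1 fixed by 3)
#1 stroke→I2  (J1: bond 3 brought effort, rest push out)
#2 stroke→I3  (J1 effort already set via bond 3)
#4 stroke→R1  (J1: bond 3 brought effort, rest push out)

β0 |I1
β1 |I2
β2 |I3
β3 |J1
β4 |R1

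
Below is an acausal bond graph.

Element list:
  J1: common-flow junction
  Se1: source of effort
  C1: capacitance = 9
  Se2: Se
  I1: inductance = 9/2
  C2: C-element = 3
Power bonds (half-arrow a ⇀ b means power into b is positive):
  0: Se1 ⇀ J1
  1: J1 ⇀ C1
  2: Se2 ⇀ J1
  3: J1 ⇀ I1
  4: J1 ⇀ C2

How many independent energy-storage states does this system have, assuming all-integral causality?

3  (C1, C2, I1 all integral)

b0 |J1  (Se1: effort source, stroke at far end)
b2 |J1  (Se2: effort source, stroke at far end)
b1 |J1  (C1 integral (e out))
b3 |I1  (I1: I, integral causality)
b4 |J1  (J1 flow already set via bond 3)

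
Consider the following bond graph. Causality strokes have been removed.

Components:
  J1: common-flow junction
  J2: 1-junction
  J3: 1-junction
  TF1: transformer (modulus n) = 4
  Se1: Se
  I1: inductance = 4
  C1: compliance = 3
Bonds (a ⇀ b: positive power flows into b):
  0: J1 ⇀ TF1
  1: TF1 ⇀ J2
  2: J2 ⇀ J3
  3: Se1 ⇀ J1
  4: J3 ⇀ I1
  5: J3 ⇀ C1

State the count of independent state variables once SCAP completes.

2  (C1, I1 all integral)

b3 |J1  (Se1: effort source, stroke at far end)
b0 |TF1  (closing 1-jn rule on J1)
b1 |J2  (TF1: transformer flips bond 0)
b2 |J3  (closing 1-jn rule on J2)
b4 |I1  (I1 integral (f out))
b5 |J3  (1-jn J3 has f-setter on 4)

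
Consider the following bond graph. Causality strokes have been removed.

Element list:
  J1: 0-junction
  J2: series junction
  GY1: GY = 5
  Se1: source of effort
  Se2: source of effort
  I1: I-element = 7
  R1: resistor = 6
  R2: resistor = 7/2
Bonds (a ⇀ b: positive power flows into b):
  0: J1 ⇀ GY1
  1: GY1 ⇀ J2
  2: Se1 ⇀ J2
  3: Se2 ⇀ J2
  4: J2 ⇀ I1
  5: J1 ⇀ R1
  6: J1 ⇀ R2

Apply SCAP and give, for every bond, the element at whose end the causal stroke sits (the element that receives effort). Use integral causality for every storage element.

b2 |J2  (Se1 fixes effort; stroke away)
b3 |J2  (Se2 fixes effort; stroke away)
b4 |I1  (I1 integral (f out))
b1 |J2  (common-f at J2 fixed by 4)
b0 |J1  (GY GY1: same side as bond 1)
b5 |R1  (J1: bond 0 brought effort, rest push out)
b6 |R2  (common-e at J1 fixed by 0)

β0 stroke→J1
β1 stroke→J2
β2 stroke→J2
β3 stroke→J2
β4 stroke→I1
β5 stroke→R1
β6 stroke→R2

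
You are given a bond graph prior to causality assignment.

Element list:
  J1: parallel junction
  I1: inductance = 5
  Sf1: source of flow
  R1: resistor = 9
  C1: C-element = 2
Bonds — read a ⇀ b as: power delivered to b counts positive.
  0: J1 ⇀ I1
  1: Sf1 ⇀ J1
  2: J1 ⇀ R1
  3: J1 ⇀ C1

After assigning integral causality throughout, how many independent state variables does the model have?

2  (C1, I1 all integral)

#1 |Sf1  (Sf1 fixes flow; stroke at Sf1)
#0 |I1  (I1 integral (f out))
#3 |J1  (C1: C, integral causality)
#2 |R1  (J1 effort already set via bond 3)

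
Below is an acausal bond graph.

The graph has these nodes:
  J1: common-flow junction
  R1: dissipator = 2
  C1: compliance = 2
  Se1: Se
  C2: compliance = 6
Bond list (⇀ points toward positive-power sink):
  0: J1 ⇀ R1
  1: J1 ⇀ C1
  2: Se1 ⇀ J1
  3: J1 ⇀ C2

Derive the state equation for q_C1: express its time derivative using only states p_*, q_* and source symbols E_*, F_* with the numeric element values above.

dq_C1/dt = E_Se1/2 - q_C1/4 - q_C2/12

#2 stroke at J1  (Se1 (Se) sets effort on bond)
#1 stroke at J1  (prefer integral on C1)
#3 stroke at J1  (prefer integral on C2)
#0 stroke at R1  (J1 needs exactly one f-in)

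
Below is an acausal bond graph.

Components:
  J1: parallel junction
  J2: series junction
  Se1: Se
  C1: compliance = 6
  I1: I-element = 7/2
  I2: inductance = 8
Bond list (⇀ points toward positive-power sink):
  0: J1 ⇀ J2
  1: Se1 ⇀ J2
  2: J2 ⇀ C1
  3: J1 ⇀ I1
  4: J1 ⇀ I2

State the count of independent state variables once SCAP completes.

bond 1 stroke at J2  (source Se1 imposes e)
bond 2 stroke at J2  (C1: C, integral causality)
bond 0 stroke at J1  (closing 1-jn rule on J2)
bond 3 stroke at I1  (J1 effort already set via bond 0)
bond 4 stroke at I2  (common-e at J1 fixed by 0)

3  (C1, I1, I2 all integral)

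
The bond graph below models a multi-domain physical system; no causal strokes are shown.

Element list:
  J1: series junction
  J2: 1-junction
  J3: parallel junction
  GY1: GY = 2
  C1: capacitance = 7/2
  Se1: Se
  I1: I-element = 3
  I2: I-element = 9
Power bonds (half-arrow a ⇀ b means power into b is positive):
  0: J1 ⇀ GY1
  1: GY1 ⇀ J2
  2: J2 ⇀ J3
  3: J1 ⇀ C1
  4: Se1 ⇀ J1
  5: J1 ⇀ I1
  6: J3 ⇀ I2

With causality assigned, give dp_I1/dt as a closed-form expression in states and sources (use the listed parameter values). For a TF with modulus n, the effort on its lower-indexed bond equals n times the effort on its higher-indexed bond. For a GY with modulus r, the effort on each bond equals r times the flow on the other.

#4 |J1  (source Se1 imposes e)
#3 |J1  (C1: C, integral causality)
#5 |I1  (prefer integral on I1)
#0 |J1  (J1: bond 5 brought flow, rest push out)
#1 |J2  (GY1: gyrator matches bond 0)
#2 |J3  (J2 needs exactly one f-in)
#6 |I2  (0-jn J3 has e-setter on 2)

dp_I1/dt = E_Se1 - 2*p_I2/9 - 2*q_C1/7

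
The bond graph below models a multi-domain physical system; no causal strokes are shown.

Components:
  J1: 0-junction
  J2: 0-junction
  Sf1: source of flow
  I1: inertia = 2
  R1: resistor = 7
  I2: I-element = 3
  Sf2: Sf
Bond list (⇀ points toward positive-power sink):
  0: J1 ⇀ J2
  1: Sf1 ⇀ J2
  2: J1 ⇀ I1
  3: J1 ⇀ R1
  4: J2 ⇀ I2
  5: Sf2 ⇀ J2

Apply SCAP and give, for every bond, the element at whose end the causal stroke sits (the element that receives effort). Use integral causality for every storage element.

bond 1 stroke→Sf1  (Sf1 fixes flow; stroke at Sf1)
bond 5 stroke→Sf2  (source Sf2 imposes f)
bond 2 stroke→I1  (I1: I, integral causality)
bond 4 stroke→I2  (I2: I, integral causality)
bond 0 stroke→J2  (closing 0-jn rule on J2)
bond 3 stroke→J1  (J1: last free bond brings effort in)

bond 0 stroke→J2
bond 1 stroke→Sf1
bond 2 stroke→I1
bond 3 stroke→J1
bond 4 stroke→I2
bond 5 stroke→Sf2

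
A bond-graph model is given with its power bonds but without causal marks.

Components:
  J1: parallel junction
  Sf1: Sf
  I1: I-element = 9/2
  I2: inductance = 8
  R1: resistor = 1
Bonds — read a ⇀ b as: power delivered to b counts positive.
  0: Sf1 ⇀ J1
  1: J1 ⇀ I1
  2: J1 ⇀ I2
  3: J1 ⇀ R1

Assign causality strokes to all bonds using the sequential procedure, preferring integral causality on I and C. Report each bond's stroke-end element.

β0 stroke at Sf1  (Sf1 fixes flow; stroke at Sf1)
β1 stroke at I1  (I1 outputs flow p/I1)
β2 stroke at I2  (I2: I, integral causality)
β3 stroke at J1  (J1: last free bond brings effort in)

#0 stroke at Sf1
#1 stroke at I1
#2 stroke at I2
#3 stroke at J1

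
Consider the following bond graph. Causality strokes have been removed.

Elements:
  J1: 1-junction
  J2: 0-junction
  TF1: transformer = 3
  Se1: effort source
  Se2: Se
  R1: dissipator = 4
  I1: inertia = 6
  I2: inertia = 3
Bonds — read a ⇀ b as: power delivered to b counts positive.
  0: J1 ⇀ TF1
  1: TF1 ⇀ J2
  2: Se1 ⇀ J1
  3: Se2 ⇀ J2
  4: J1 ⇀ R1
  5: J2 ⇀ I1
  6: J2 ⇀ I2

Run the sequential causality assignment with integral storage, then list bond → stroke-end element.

bond 2 stroke→J1  (Se1 (Se) sets effort on bond)
bond 3 stroke→J2  (source Se2 imposes e)
bond 1 stroke→TF1  (0-jn J2 has e-setter on 3)
bond 5 stroke→I1  (0-jn J2 has e-setter on 3)
bond 6 stroke→I2  (common-e at J2 fixed by 3)
bond 0 stroke→J1  (TF1 one-in-one-out from 1)
bond 4 stroke→R1  (closing 1-jn rule on J1)

b0 |J1
b1 |TF1
b2 |J1
b3 |J2
b4 |R1
b5 |I1
b6 |I2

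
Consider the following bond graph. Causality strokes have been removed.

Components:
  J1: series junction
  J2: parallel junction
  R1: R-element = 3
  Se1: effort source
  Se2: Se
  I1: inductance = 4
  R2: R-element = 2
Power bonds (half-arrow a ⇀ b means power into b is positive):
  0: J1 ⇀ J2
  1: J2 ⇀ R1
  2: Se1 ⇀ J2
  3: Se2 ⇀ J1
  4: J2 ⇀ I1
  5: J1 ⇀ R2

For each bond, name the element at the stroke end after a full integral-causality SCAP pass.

β2 stroke→J2  (Se1 fixes effort; stroke away)
β3 stroke→J1  (Se2: effort source, stroke at far end)
β0 stroke→J1  (0-jn J2 has e-setter on 2)
β1 stroke→R1  (J2: bond 2 brought effort, rest push out)
β4 stroke→I1  (J2: bond 2 brought effort, rest push out)
β5 stroke→R2  (closing 1-jn rule on J1)

bond 0 →J1
bond 1 →R1
bond 2 →J2
bond 3 →J1
bond 4 →I1
bond 5 →R2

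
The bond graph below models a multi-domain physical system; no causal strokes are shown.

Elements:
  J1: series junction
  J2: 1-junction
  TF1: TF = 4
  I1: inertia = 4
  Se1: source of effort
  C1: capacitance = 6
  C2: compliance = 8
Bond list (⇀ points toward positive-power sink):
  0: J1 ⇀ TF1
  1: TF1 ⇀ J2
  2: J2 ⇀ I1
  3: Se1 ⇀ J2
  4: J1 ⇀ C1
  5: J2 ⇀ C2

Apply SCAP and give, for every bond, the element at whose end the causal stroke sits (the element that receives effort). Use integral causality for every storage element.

β0 →TF1
β1 →J2
β2 →I1
β3 →J2
β4 →J1
β5 →J2

#3 |J2  (source Se1 imposes e)
#2 |I1  (prefer integral on I1)
#1 |J2  (1-jn J2 has f-setter on 2)
#5 |J2  (common-f at J2 fixed by 2)
#0 |TF1  (TF1: transformer flips bond 1)
#4 |J1  (J1 flow already set via bond 0)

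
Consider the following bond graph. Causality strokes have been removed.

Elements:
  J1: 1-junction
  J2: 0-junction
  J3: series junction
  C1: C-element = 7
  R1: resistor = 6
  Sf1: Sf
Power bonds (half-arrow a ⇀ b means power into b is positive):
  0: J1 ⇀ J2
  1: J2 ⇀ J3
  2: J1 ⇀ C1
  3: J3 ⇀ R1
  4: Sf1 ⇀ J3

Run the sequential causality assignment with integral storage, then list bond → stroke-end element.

β4 →Sf1  (Sf1 (Sf) sets flow on bond)
β1 →J3  (1-jn J3 has f-setter on 4)
β3 →J3  (common-f at J3 fixed by 4)
β0 →J2  (J2: last free bond brings effort in)
β2 →J1  (1-jn J1 has f-setter on 0)

bond 0 stroke→J2
bond 1 stroke→J3
bond 2 stroke→J1
bond 3 stroke→J3
bond 4 stroke→Sf1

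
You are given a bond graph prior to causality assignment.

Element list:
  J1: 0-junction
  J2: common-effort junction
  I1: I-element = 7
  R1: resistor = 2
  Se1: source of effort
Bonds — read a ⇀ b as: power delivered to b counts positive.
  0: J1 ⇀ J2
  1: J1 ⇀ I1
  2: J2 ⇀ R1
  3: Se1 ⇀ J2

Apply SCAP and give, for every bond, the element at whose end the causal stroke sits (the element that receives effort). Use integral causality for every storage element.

#0 →J1
#1 →I1
#2 →R1
#3 →J2

#3 stroke→J2  (Se1 fixes effort; stroke away)
#0 stroke→J1  (J2 effort already set via bond 3)
#2 stroke→R1  (0-jn J2 has e-setter on 3)
#1 stroke→I1  (J1: bond 0 brought effort, rest push out)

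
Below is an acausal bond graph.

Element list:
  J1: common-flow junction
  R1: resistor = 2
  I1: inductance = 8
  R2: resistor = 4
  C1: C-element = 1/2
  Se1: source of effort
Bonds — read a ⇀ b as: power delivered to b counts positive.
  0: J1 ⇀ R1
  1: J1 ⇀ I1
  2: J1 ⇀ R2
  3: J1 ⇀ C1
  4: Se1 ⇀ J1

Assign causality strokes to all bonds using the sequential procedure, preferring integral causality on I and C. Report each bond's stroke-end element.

β0 stroke→J1
β1 stroke→I1
β2 stroke→J1
β3 stroke→J1
β4 stroke→J1

b4 stroke→J1  (Se1 fixes effort; stroke away)
b1 stroke→I1  (I1 outputs flow p/I1)
b0 stroke→J1  (J1 flow already set via bond 1)
b2 stroke→J1  (1-jn J1 has f-setter on 1)
b3 stroke→J1  (1-jn J1 has f-setter on 1)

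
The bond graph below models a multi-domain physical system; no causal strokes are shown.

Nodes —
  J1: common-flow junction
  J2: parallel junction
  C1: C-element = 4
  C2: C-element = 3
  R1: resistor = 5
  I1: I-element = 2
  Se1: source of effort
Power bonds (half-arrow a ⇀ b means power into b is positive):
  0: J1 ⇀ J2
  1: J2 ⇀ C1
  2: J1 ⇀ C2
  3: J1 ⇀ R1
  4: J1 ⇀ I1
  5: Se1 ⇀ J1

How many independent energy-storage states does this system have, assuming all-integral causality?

b5 →J1  (Se1 (Se) sets effort on bond)
b1 →J2  (prefer integral on C1)
b0 →J1  (0-jn J2 has e-setter on 1)
b2 →J1  (prefer integral on C2)
b4 →I1  (prefer integral on I1)
b3 →J1  (1-jn J1 has f-setter on 4)

3  (C1, C2, I1 all integral)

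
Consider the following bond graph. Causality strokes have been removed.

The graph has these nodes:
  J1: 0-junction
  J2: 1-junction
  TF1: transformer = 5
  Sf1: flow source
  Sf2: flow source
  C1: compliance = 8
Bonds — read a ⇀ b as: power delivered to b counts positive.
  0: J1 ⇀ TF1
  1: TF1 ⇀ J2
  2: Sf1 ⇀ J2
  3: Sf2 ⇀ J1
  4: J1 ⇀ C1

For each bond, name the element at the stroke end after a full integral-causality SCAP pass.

bond 0 stroke at TF1
bond 1 stroke at J2
bond 2 stroke at Sf1
bond 3 stroke at Sf2
bond 4 stroke at J1

b2 →Sf1  (source Sf1 imposes f)
b3 →Sf2  (Sf2 (Sf) sets flow on bond)
b1 →J2  (J2 flow already set via bond 2)
b0 →TF1  (through TF1, causality passes straight; one stroke at TF1)
b4 →J1  (only one effort-in slot at J1)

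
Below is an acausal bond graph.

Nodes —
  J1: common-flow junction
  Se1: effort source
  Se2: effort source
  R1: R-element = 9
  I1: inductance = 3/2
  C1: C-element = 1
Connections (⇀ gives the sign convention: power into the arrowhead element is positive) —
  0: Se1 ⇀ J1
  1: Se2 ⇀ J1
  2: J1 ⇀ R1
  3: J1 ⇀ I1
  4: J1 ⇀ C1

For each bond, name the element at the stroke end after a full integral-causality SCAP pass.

b0 stroke→J1  (source Se1 imposes e)
b1 stroke→J1  (Se2 fixes effort; stroke away)
b3 stroke→I1  (I1 integral (f out))
b2 stroke→J1  (J1: bond 3 brought flow, rest push out)
b4 stroke→J1  (J1 flow already set via bond 3)

bond 0 →J1
bond 1 →J1
bond 2 →J1
bond 3 →I1
bond 4 →J1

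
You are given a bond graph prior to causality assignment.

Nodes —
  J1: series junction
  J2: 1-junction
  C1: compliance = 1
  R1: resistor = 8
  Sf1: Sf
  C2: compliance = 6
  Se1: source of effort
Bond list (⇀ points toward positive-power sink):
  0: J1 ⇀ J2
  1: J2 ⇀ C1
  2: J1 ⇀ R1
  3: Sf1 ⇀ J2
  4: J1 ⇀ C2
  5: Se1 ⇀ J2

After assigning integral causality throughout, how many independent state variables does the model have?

β3 →Sf1  (Sf1 fixes flow; stroke at Sf1)
β5 →J2  (Se1 (Se) sets effort on bond)
β0 →J2  (J2: bond 3 brought flow, rest push out)
β1 →J2  (J2: bond 3 brought flow, rest push out)
β2 →J1  (J1: bond 0 brought flow, rest push out)
β4 →J1  (1-jn J1 has f-setter on 0)

2  (C1, C2 all integral)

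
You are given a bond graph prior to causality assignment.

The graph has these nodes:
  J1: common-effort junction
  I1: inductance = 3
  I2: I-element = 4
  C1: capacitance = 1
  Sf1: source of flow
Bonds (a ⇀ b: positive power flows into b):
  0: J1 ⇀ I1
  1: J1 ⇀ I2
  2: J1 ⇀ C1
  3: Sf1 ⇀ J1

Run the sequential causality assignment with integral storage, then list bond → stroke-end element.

β3 →Sf1  (Sf1: flow source, stroke at near end)
β0 →I1  (I1 outputs flow p/I1)
β1 →I2  (I2 outputs flow p/I2)
β2 →J1  (only one effort-in slot at J1)

bond 0 stroke at I1
bond 1 stroke at I2
bond 2 stroke at J1
bond 3 stroke at Sf1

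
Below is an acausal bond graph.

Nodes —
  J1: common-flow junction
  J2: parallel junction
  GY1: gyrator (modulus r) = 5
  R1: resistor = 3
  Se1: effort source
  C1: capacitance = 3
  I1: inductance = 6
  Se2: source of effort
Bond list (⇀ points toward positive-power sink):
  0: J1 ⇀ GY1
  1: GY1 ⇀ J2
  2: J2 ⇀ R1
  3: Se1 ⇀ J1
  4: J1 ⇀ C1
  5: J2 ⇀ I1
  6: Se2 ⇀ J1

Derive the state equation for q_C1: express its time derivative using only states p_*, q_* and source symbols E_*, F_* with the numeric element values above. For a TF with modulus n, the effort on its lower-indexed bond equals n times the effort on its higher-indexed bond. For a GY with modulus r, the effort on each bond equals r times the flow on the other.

bond 3 |J1  (Se1 fixes effort; stroke away)
bond 6 |J1  (source Se2 imposes e)
bond 4 |J1  (C1 outputs effort q/C1)
bond 0 |GY1  (closing 1-jn rule on J1)
bond 1 |GY1  (through GY1, causality inverts; strokes same side of GY1)
bond 5 |I1  (prefer integral on I1)
bond 2 |J2  (closing 0-jn rule on J2)

dq_C1/dt = 3*E_Se1/25 + 3*E_Se2/25 - p_I1/10 - q_C1/25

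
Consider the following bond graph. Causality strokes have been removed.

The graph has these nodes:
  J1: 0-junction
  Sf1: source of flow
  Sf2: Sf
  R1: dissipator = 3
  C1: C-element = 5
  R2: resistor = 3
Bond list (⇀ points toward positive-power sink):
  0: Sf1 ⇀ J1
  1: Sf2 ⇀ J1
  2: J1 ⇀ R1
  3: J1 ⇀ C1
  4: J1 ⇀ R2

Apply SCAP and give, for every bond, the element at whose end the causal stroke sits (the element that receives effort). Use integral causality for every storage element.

#0 →Sf1
#1 →Sf2
#2 →R1
#3 →J1
#4 →R2

b0 →Sf1  (Sf1 fixes flow; stroke at Sf1)
b1 →Sf2  (source Sf2 imposes f)
b3 →J1  (prefer integral on C1)
b2 →R1  (J1: bond 3 brought effort, rest push out)
b4 →R2  (J1 effort already set via bond 3)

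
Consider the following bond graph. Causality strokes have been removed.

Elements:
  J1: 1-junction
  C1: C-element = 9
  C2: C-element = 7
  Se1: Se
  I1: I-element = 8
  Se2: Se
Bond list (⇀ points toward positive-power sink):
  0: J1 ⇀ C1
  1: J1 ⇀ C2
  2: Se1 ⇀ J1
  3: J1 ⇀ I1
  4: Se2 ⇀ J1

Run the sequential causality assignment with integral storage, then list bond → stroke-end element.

#0 |J1
#1 |J1
#2 |J1
#3 |I1
#4 |J1

bond 2 stroke→J1  (Se1: effort source, stroke at far end)
bond 4 stroke→J1  (Se2 (Se) sets effort on bond)
bond 0 stroke→J1  (C1: C, integral causality)
bond 1 stroke→J1  (C2 integral (e out))
bond 3 stroke→I1  (J1: last free bond brings flow in)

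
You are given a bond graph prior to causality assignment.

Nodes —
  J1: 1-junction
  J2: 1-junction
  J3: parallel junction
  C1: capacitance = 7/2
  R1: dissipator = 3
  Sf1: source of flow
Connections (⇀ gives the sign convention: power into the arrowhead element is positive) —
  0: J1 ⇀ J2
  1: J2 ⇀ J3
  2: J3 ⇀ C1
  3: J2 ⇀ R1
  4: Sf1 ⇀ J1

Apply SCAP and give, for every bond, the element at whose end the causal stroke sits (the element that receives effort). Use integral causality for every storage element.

β4 stroke at Sf1  (Sf1 (Sf) sets flow on bond)
β0 stroke at J1  (J1 flow already set via bond 4)
β1 stroke at J2  (J2 flow already set via bond 0)
β3 stroke at J2  (common-f at J2 fixed by 0)
β2 stroke at J3  (J3 needs exactly one e-in)

#0 |J1
#1 |J2
#2 |J3
#3 |J2
#4 |Sf1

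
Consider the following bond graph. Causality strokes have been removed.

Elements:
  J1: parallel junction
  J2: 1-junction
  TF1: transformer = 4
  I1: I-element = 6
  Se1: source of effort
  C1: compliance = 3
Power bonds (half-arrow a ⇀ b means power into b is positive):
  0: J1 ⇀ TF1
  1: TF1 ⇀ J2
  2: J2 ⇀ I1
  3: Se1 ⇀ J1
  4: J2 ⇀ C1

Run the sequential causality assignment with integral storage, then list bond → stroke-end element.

b0 |TF1
b1 |J2
b2 |I1
b3 |J1
b4 |J2

bond 3 stroke→J1  (Se1: effort source, stroke at far end)
bond 0 stroke→TF1  (0-jn J1 has e-setter on 3)
bond 1 stroke→J2  (TF TF1: opposite of bond 0)
bond 2 stroke→I1  (I1 integral (f out))
bond 4 stroke→J2  (J2 flow already set via bond 2)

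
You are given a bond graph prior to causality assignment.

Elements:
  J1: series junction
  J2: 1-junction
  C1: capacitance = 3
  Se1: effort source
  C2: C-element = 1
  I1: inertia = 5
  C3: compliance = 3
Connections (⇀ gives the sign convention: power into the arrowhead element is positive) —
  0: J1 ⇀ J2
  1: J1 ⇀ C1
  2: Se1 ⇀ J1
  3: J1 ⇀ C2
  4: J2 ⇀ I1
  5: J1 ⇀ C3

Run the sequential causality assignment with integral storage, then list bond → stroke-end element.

β2 |J1  (Se1 (Se) sets effort on bond)
β1 |J1  (prefer integral on C1)
β3 |J1  (prefer integral on C2)
β4 |I1  (prefer integral on I1)
β0 |J2  (J2 flow already set via bond 4)
β5 |J1  (1-jn J1 has f-setter on 0)

β0 stroke at J2
β1 stroke at J1
β2 stroke at J1
β3 stroke at J1
β4 stroke at I1
β5 stroke at J1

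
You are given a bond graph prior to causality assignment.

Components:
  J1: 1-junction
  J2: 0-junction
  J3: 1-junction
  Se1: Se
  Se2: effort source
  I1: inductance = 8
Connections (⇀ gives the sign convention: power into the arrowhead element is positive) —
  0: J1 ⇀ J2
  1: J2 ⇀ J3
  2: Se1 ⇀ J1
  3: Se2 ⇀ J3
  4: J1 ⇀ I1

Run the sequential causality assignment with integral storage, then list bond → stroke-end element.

b2 |J1  (Se1 (Se) sets effort on bond)
b3 |J3  (Se2 fixes effort; stroke away)
b1 |J2  (only one flow-in slot at J3)
b0 |J1  (0-jn J2 has e-setter on 1)
b4 |I1  (J1: last free bond brings flow in)

b0 stroke→J1
b1 stroke→J2
b2 stroke→J1
b3 stroke→J3
b4 stroke→I1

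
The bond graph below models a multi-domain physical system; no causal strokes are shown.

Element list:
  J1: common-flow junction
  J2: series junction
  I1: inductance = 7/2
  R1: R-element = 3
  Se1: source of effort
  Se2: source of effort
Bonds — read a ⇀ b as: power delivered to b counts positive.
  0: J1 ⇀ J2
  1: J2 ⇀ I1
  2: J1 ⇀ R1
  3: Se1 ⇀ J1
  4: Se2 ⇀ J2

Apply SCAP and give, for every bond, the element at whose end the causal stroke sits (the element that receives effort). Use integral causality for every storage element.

β0 →J2
β1 →I1
β2 →J1
β3 →J1
β4 →J2

b3 stroke at J1  (Se1: effort source, stroke at far end)
b4 stroke at J2  (source Se2 imposes e)
b1 stroke at I1  (I1: I, integral causality)
b0 stroke at J2  (1-jn J2 has f-setter on 1)
b2 stroke at J1  (J1: bond 0 brought flow, rest push out)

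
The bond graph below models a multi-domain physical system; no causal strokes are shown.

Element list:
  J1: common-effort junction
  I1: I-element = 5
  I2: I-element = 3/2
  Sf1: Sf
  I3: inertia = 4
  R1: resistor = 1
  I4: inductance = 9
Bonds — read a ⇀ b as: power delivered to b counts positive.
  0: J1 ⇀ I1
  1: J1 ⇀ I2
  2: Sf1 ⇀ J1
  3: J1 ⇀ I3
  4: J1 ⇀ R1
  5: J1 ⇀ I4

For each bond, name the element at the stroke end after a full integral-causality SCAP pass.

b2 stroke at Sf1  (Sf1 fixes flow; stroke at Sf1)
b0 stroke at I1  (I1 integral (f out))
b1 stroke at I2  (I2 outputs flow p/I2)
b3 stroke at I3  (I3 integral (f out))
b5 stroke at I4  (I4 outputs flow p/I4)
b4 stroke at J1  (only one effort-in slot at J1)

b0 |I1
b1 |I2
b2 |Sf1
b3 |I3
b4 |J1
b5 |I4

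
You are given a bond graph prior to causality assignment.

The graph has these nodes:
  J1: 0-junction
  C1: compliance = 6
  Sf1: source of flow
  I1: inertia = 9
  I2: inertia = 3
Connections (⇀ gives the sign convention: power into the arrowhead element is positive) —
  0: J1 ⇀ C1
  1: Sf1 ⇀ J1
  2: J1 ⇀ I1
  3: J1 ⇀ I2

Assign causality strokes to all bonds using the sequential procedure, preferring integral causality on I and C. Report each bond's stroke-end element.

#1 →Sf1  (Sf1: flow source, stroke at near end)
#0 →J1  (C1: C, integral causality)
#2 →I1  (0-jn J1 has e-setter on 0)
#3 →I2  (0-jn J1 has e-setter on 0)

b0 →J1
b1 →Sf1
b2 →I1
b3 →I2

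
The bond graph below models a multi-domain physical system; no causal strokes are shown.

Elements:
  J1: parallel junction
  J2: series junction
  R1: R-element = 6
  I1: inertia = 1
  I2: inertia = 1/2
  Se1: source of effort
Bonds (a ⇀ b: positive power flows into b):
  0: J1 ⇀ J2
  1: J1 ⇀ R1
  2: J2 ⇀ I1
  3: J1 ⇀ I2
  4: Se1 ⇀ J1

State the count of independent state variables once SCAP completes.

#4 stroke at J1  (Se1: effort source, stroke at far end)
#0 stroke at J2  (0-jn J1 has e-setter on 4)
#1 stroke at R1  (J1: bond 4 brought effort, rest push out)
#3 stroke at I2  (common-e at J1 fixed by 4)
#2 stroke at I1  (J2 needs exactly one f-in)

2  (I1, I2 all integral)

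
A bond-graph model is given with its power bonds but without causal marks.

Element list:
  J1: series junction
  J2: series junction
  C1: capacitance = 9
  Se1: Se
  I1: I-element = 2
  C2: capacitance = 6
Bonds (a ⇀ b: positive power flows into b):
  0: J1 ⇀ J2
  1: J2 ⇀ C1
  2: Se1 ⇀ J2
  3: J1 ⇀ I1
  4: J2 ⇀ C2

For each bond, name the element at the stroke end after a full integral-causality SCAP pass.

β0 stroke→J1
β1 stroke→J2
β2 stroke→J2
β3 stroke→I1
β4 stroke→J2

#2 stroke→J2  (Se1 fixes effort; stroke away)
#1 stroke→J2  (C1 outputs effort q/C1)
#3 stroke→I1  (I1 outputs flow p/I1)
#0 stroke→J1  (common-f at J1 fixed by 3)
#4 stroke→J2  (common-f at J2 fixed by 0)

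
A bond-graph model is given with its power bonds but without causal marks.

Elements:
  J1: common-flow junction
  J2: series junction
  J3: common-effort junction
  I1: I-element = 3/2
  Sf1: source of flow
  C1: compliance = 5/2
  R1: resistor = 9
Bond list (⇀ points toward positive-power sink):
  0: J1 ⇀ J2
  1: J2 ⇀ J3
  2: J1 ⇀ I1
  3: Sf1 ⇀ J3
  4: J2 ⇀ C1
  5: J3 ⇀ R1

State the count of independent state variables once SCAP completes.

#3 stroke→Sf1  (Sf1 (Sf) sets flow on bond)
#2 stroke→I1  (I1 integral (f out))
#0 stroke→J1  (common-f at J1 fixed by 2)
#1 stroke→J2  (J2: bond 0 brought flow, rest push out)
#4 stroke→J2  (J2 flow already set via bond 0)
#5 stroke→J3  (J3 needs exactly one e-in)

2  (C1, I1 all integral)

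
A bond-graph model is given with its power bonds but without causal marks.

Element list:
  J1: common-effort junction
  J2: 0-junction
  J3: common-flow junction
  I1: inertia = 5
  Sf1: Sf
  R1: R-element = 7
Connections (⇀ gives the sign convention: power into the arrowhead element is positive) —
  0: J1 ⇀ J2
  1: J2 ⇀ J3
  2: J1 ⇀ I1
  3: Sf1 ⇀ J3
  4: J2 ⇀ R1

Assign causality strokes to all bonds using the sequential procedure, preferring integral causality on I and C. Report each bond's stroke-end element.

#0 →J1
#1 →J3
#2 →I1
#3 →Sf1
#4 →J2

β3 |Sf1  (Sf1: flow source, stroke at near end)
β1 |J3  (common-f at J3 fixed by 3)
β2 |I1  (I1 integral (f out))
β0 |J1  (J1: last free bond brings effort in)
β4 |J2  (J2: last free bond brings effort in)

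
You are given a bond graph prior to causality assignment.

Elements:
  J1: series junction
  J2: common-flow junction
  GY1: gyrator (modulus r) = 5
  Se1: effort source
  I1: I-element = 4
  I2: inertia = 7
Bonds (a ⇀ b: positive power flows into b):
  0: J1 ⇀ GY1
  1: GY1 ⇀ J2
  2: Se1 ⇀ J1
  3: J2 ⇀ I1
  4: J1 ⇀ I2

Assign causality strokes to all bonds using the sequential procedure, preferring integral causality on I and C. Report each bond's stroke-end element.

b0 |J1
b1 |J2
b2 |J1
b3 |I1
b4 |I2

β2 |J1  (Se1: effort source, stroke at far end)
β3 |I1  (I1 outputs flow p/I1)
β1 |J2  (J2 flow already set via bond 3)
β0 |J1  (through GY1, causality inverts; strokes same side of GY1)
β4 |I2  (J1: last free bond brings flow in)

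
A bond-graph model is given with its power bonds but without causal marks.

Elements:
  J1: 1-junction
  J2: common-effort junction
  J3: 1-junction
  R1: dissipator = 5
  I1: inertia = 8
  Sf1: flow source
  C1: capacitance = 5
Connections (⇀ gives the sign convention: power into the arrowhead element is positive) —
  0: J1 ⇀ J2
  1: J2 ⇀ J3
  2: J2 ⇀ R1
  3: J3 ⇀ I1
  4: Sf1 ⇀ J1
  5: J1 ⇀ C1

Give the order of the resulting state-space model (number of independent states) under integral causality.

2  (C1, I1 all integral)

bond 4 →Sf1  (Sf1 fixes flow; stroke at Sf1)
bond 0 →J1  (1-jn J1 has f-setter on 4)
bond 5 →J1  (J1: bond 4 brought flow, rest push out)
bond 3 →I1  (prefer integral on I1)
bond 1 →J3  (J3: bond 3 brought flow, rest push out)
bond 2 →J2  (closing 0-jn rule on J2)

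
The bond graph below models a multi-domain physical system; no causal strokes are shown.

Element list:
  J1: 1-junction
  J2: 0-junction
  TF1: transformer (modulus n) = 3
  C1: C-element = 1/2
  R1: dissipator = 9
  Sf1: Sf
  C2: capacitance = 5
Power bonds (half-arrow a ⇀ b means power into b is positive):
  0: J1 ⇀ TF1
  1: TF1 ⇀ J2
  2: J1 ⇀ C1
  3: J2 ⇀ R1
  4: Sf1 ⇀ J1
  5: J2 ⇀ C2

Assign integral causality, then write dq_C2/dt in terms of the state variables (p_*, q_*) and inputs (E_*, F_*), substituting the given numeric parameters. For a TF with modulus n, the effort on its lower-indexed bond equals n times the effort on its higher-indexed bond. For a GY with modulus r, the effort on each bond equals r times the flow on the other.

b4 stroke→Sf1  (source Sf1 imposes f)
b0 stroke→J1  (J1: bond 4 brought flow, rest push out)
b2 stroke→J1  (J1: bond 4 brought flow, rest push out)
b1 stroke→TF1  (TF1 one-in-one-out from 0)
b5 stroke→J2  (C2 integral (e out))
b3 stroke→R1  (0-jn J2 has e-setter on 5)

dq_C2/dt = 3*F_Sf1 - q_C2/45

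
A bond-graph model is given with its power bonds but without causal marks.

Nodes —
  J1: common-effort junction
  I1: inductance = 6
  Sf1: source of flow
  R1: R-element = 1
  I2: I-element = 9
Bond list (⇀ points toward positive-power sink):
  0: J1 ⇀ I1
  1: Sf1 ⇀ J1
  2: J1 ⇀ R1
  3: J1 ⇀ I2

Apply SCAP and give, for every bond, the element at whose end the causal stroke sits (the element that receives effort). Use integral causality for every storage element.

#1 |Sf1  (Sf1 (Sf) sets flow on bond)
#0 |I1  (I1: I, integral causality)
#3 |I2  (I2 integral (f out))
#2 |J1  (closing 0-jn rule on J1)

#0 stroke→I1
#1 stroke→Sf1
#2 stroke→J1
#3 stroke→I2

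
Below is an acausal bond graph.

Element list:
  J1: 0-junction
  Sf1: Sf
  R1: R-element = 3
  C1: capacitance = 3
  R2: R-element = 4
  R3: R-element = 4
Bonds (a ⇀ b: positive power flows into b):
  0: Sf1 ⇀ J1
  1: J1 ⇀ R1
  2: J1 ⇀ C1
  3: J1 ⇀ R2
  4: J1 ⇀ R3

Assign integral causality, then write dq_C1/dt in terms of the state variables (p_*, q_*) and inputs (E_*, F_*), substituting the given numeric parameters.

dq_C1/dt = F_Sf1 - 5*q_C1/18

β0 stroke at Sf1  (Sf1 (Sf) sets flow on bond)
β2 stroke at J1  (C1 integral (e out))
β1 stroke at R1  (J1: bond 2 brought effort, rest push out)
β3 stroke at R2  (common-e at J1 fixed by 2)
β4 stroke at R3  (common-e at J1 fixed by 2)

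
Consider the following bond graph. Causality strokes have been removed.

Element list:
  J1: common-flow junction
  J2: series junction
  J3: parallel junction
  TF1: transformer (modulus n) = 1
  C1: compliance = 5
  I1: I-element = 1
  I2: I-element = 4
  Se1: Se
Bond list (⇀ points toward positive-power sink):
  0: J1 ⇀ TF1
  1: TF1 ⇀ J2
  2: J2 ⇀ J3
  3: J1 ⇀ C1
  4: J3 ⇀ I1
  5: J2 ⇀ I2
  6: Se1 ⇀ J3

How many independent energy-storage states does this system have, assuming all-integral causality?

bond 6 →J3  (source Se1 imposes e)
bond 2 →J2  (J3 effort already set via bond 6)
bond 4 →I1  (J3: bond 6 brought effort, rest push out)
bond 3 →J1  (C1: C, integral causality)
bond 0 →TF1  (J1: last free bond brings flow in)
bond 1 →J2  (TF TF1: opposite of bond 0)
bond 5 →I2  (closing 1-jn rule on J2)

3  (C1, I1, I2 all integral)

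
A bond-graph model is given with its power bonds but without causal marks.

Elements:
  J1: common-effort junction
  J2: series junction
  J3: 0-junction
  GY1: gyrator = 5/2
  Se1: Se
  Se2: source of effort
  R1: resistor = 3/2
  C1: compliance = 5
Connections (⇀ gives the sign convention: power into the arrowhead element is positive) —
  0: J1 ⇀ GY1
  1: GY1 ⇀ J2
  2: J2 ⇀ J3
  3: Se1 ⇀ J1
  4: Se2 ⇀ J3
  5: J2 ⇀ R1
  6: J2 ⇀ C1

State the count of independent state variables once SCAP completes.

#3 |J1  (source Se1 imposes e)
#4 |J3  (Se2 fixes effort; stroke away)
#0 |GY1  (0-jn J1 has e-setter on 3)
#2 |J2  (J3 effort already set via bond 4)
#1 |GY1  (GY1 both-in/both-out from 0)
#5 |J2  (J2: bond 1 brought flow, rest push out)
#6 |J2  (J2 flow already set via bond 1)

1  (C1 all integral)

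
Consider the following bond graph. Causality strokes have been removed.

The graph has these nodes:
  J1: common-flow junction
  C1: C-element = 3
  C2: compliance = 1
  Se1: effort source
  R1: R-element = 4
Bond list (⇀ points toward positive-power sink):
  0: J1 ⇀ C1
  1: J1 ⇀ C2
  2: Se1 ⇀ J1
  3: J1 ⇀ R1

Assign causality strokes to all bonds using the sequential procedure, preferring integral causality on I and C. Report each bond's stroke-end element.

#2 |J1  (source Se1 imposes e)
#0 |J1  (C1 integral (e out))
#1 |J1  (prefer integral on C2)
#3 |R1  (J1 needs exactly one f-in)

β0 stroke at J1
β1 stroke at J1
β2 stroke at J1
β3 stroke at R1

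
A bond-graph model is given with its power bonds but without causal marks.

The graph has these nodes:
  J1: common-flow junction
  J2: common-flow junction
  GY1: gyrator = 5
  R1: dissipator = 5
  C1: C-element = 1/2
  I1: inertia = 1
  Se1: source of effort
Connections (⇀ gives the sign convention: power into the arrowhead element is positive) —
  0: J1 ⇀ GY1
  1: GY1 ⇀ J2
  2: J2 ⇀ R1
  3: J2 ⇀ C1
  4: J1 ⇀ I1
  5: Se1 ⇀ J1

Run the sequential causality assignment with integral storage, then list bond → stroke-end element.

bond 0 stroke→J1
bond 1 stroke→J2
bond 2 stroke→R1
bond 3 stroke→J2
bond 4 stroke→I1
bond 5 stroke→J1

#5 |J1  (source Se1 imposes e)
#3 |J2  (prefer integral on C1)
#4 |I1  (prefer integral on I1)
#0 |J1  (1-jn J1 has f-setter on 4)
#1 |J2  (GY1 both-in/both-out from 0)
#2 |R1  (only one flow-in slot at J2)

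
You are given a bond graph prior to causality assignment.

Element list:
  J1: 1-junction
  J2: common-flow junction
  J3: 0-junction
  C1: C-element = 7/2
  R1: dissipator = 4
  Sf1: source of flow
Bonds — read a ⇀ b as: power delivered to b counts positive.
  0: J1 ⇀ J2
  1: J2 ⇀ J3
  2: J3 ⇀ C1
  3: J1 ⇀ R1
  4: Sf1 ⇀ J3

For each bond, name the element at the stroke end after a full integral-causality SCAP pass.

bond 4 |Sf1  (Sf1: flow source, stroke at near end)
bond 2 |J3  (C1 outputs effort q/C1)
bond 1 |J2  (J3: bond 2 brought effort, rest push out)
bond 0 |J1  (only one flow-in slot at J2)
bond 3 |R1  (closing 1-jn rule on J1)

β0 |J1
β1 |J2
β2 |J3
β3 |R1
β4 |Sf1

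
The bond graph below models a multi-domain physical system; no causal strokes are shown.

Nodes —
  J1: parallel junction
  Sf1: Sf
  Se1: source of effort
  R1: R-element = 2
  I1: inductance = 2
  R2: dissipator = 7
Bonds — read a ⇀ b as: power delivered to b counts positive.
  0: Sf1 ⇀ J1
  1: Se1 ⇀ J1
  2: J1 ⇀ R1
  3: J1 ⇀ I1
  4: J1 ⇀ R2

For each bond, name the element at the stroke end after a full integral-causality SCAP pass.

β0 |Sf1  (Sf1: flow source, stroke at near end)
β1 |J1  (source Se1 imposes e)
β2 |R1  (common-e at J1 fixed by 1)
β3 |I1  (J1 effort already set via bond 1)
β4 |R2  (J1: bond 1 brought effort, rest push out)

bond 0 stroke→Sf1
bond 1 stroke→J1
bond 2 stroke→R1
bond 3 stroke→I1
bond 4 stroke→R2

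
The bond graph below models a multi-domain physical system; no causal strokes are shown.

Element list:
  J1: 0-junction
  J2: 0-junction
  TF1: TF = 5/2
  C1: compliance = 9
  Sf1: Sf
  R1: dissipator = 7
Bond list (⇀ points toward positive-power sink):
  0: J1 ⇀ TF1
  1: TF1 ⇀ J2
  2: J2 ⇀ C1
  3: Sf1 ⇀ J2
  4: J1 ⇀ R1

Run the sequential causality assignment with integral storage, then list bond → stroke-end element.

#3 →Sf1  (Sf1: flow source, stroke at near end)
#2 →J2  (C1 integral (e out))
#1 →TF1  (J2 effort already set via bond 2)
#0 →J1  (through TF1, causality passes straight; one stroke at TF1)
#4 →R1  (0-jn J1 has e-setter on 0)

b0 →J1
b1 →TF1
b2 →J2
b3 →Sf1
b4 →R1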